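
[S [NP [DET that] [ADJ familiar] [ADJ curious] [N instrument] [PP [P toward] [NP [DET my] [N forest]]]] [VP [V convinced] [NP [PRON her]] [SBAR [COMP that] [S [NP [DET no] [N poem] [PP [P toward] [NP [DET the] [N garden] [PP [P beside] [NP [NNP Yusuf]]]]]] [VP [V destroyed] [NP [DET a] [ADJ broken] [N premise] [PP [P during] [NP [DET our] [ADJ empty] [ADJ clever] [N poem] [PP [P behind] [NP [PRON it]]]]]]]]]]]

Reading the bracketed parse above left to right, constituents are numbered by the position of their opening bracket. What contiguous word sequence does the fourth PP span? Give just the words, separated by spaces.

Opening `[PP` markers occur at word positions 5, 13, 16, 22, 27; the fourth of these opens the constituent [PP during our empty clever poem behind it].

during our empty clever poem behind it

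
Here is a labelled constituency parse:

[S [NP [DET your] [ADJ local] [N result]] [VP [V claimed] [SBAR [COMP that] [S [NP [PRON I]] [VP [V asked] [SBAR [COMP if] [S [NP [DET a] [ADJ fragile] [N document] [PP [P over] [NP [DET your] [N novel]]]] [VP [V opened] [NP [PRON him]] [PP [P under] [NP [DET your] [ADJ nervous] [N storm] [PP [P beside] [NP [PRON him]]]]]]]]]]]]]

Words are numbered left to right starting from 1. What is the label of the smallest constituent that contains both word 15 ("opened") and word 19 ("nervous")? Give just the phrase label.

Both words fall inside [VP opened him under your nervous storm beside him] (words 15–22), and no smaller constituent contains them both. Label: VP.

VP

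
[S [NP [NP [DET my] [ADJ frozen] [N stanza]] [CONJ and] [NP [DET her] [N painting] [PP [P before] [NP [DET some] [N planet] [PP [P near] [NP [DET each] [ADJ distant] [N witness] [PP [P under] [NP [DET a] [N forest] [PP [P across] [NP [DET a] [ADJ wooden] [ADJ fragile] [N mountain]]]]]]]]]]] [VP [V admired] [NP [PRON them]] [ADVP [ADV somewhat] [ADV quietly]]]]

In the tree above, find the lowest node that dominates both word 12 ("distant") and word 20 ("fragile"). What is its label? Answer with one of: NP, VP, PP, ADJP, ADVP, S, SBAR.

Word 12 lies under S → NP → NP → PP → NP → PP → NP → ADJ; word 20 lies under S → NP → NP → PP → NP → PP → NP → PP → NP → PP → NP → ADJ. The lowest shared node is the NP.

NP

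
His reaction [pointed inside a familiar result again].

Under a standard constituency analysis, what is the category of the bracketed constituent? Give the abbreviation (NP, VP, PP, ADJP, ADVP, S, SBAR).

The bracketed span "pointed inside a familiar result again" is headed by "pointed", making it a verb phrase (VP).

VP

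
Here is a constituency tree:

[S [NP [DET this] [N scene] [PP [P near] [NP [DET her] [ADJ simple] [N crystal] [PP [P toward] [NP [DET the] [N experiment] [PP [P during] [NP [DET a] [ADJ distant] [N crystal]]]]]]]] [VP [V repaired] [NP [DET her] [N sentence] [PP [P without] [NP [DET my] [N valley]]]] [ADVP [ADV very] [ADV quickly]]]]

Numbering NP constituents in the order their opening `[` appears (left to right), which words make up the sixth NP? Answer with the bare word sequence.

Opening `[NP` markers occur at word positions 1, 4, 8, 11, 15, 18; the sixth of these opens the constituent [NP my valley].

my valley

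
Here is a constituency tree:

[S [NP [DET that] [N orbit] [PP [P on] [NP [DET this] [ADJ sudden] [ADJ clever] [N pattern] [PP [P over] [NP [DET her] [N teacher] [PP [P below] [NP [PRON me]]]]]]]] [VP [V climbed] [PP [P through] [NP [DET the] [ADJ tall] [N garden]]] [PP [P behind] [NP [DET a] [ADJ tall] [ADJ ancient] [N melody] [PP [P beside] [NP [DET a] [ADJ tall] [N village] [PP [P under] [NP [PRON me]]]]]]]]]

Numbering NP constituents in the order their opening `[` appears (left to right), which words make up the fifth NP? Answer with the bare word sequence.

The NP opening brackets appear, in order, over: "that orbit on this sudden clever pattern over her teacher below me"; "this sudden clever pattern over her teacher below me"; "her teacher below me"; "me"; "the tall garden"; "a tall ancient melody beside a tall village under me"; "a tall village under me"; "me". The fifth one spans "the tall garden".

the tall garden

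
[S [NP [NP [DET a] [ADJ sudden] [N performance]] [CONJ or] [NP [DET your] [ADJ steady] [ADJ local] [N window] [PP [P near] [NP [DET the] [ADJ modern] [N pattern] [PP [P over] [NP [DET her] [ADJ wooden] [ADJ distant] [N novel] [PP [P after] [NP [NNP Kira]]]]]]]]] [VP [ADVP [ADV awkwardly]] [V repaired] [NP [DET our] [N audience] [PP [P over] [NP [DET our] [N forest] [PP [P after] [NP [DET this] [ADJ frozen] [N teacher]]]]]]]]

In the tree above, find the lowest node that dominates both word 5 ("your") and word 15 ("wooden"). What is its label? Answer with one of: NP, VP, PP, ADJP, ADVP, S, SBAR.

NP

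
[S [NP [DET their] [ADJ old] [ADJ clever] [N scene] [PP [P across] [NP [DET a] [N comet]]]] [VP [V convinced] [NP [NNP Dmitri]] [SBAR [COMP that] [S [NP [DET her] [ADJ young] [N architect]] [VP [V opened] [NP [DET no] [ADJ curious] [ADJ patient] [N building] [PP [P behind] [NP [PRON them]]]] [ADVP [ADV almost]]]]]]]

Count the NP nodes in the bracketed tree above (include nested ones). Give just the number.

The NP constituents are: [NP their old clever scene across a comet]; [NP a comet]; [NP Dmitri]; [NP her young architect]; [NP no curious patient building behind them]; [NP them]. Total: 6.

6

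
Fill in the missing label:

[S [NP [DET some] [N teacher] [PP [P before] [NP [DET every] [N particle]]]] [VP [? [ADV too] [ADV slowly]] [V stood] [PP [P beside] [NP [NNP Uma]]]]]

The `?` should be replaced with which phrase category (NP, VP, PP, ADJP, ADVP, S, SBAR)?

ADVP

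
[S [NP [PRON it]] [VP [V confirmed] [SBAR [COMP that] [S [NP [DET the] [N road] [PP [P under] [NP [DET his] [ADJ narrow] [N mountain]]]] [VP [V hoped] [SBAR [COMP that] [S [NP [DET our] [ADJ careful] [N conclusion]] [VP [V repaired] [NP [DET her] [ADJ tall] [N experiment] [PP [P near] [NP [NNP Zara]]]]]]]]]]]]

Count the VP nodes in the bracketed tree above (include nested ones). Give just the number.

3

Scanning left to right, an opening `[VP` appears at word positions 2, 10, 15 — 3 in total.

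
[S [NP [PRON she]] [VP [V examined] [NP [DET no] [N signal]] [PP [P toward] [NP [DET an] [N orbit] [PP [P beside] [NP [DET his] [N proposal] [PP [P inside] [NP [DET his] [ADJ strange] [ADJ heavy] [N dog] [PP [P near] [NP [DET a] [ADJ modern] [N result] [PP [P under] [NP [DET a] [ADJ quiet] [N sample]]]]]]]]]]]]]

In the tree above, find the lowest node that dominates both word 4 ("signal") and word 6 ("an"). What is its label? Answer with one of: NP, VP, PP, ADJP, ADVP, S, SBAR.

Word 4 lies under S → VP → NP → N; word 6 lies under S → VP → PP → NP → DET. The lowest shared node is the VP.

VP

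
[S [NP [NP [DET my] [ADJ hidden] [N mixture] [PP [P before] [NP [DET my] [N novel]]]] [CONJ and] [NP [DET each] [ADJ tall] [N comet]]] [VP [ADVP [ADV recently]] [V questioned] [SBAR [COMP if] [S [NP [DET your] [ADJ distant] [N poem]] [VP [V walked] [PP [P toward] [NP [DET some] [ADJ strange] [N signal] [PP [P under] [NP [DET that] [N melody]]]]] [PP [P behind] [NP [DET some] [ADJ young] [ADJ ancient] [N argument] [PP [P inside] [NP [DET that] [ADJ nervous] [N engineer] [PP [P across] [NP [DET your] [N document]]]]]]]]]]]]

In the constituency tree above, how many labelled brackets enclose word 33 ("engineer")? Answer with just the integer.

The word sits inside N, which is inside NP, inside PP, inside NP, inside PP, inside VP, inside S, inside SBAR, inside VP, inside S — 10 brackets in all.

10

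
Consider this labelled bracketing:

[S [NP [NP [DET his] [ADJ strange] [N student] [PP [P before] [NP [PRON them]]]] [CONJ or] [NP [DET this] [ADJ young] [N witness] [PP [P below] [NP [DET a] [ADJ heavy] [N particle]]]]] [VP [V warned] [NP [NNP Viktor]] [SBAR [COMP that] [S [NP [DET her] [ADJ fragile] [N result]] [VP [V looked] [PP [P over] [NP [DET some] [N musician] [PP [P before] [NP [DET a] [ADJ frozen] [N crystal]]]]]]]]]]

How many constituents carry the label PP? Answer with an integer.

4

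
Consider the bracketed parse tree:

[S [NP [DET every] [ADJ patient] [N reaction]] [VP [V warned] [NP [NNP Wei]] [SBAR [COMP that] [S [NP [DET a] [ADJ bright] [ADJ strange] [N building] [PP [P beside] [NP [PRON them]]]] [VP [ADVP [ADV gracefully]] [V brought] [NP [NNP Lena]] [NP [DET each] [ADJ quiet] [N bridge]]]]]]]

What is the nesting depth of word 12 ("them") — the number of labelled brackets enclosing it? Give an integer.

Path from the root down to the word: S → VP → SBAR → S → NP → PP → NP → PRON. That is 8 enclosing brackets.

8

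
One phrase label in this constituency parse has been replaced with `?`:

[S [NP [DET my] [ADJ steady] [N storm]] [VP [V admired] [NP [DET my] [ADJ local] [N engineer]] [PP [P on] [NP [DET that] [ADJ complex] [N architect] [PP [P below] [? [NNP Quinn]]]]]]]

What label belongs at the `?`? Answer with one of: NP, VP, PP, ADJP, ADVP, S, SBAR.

A constituent whose immediate children are NNP 'Quinn' is a noun phrase: NP.

NP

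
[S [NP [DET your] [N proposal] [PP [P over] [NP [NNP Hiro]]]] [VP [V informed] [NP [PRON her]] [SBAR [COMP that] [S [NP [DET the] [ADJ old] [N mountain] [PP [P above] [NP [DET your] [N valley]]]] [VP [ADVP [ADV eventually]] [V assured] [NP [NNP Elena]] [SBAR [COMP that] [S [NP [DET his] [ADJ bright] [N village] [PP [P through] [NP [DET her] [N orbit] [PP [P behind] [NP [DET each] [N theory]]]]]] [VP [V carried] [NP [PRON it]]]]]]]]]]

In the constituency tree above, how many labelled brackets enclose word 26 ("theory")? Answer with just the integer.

Counting open brackets not yet closed at "theory": [S [VP [SBAR [S [VP [SBAR [S [NP [PP [NP [PP [NP [N = 13.

13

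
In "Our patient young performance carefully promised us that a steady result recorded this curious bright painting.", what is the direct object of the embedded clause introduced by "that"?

The verb of the embedded clause introduced by "that" is "recorded"; its direct object is the NP "this curious bright painting".

this curious bright painting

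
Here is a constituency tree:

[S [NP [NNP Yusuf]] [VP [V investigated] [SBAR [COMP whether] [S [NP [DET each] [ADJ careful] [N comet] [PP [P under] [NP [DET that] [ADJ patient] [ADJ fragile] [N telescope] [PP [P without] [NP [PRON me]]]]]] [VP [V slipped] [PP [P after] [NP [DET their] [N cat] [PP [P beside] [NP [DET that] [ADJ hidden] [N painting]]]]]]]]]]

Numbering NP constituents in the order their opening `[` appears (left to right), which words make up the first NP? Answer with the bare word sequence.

Yusuf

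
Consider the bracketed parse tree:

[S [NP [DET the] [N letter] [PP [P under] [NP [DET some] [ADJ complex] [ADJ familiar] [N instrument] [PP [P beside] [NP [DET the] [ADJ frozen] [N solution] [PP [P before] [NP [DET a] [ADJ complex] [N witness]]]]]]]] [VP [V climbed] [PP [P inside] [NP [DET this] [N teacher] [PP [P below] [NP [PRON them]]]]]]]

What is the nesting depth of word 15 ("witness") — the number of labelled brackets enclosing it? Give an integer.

9

Counting open brackets not yet closed at "witness": [S [NP [PP [NP [PP [NP [PP [NP [N = 9.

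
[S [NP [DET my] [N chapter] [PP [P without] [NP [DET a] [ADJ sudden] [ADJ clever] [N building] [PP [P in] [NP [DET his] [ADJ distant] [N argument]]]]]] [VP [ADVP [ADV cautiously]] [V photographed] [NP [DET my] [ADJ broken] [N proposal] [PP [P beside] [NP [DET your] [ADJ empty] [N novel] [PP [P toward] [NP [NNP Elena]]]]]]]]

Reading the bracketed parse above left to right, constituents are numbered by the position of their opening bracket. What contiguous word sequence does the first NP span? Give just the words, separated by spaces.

my chapter without a sudden clever building in his distant argument

The NP opening brackets appear, in order, over: "my chapter without a sudden clever building in his distant argument"; "a sudden clever building in his distant argument"; "his distant argument"; "my broken proposal beside your empty novel toward Elena"; "your empty novel toward Elena"; "Elena". The first one spans "my chapter without a sudden clever building in his distant argument".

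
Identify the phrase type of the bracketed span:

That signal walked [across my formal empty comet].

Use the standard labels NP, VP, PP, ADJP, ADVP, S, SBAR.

"across" is the head of the bracketed span, so the span is a prepositional phrase: PP.

PP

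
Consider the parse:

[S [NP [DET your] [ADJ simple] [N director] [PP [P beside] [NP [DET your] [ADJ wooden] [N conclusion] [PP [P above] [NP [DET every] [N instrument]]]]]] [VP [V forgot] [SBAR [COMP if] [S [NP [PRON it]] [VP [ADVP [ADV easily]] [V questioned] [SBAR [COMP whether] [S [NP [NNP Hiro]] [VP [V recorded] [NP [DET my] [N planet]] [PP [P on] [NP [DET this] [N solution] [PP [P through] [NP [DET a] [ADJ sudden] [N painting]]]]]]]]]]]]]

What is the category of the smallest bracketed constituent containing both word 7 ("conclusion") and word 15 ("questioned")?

The smallest bracket enclosing both words is [S your simple director beside your wooden conclusion above every instrument forgot if it easily questioned whether Hiro recorded my planet on this solution through a sudden painting], so the label is S.

S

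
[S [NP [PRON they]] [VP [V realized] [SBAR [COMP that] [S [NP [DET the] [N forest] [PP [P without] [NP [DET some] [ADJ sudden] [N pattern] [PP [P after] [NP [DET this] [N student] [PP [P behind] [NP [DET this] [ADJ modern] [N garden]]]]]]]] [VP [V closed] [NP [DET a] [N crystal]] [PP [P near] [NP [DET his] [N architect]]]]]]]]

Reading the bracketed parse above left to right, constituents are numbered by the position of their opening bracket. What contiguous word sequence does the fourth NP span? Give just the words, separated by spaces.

this student behind this modern garden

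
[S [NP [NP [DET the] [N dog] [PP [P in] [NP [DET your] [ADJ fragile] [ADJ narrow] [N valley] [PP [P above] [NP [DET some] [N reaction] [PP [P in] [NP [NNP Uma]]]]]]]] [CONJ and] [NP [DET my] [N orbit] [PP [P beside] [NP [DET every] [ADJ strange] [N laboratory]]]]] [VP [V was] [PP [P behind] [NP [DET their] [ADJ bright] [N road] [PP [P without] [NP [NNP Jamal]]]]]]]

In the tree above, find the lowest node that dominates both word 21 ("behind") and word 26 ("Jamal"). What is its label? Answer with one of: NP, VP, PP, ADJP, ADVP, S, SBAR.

PP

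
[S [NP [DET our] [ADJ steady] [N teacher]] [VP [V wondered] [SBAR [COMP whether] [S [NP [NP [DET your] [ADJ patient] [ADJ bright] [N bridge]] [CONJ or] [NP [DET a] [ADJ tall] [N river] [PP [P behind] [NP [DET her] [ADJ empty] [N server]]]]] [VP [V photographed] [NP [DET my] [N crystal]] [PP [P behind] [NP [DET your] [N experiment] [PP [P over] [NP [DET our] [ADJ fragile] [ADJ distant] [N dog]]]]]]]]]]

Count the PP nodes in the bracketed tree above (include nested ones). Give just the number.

Scanning left to right, an opening `[PP` appears at word positions 14, 21, 24 — 3 in total.

3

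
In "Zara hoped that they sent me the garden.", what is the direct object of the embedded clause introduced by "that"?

the garden

"sent" heads the VP of the embedded clause introduced by "that", and "the garden" is its direct object.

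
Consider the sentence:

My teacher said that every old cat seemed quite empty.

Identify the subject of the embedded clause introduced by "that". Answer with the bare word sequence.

In the embedded clause introduced by "that" the verb is "seemed"; the NP preceding it, "every old cat", is the subject.

every old cat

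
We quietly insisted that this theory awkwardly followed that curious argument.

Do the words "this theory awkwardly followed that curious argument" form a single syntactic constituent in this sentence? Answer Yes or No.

Yes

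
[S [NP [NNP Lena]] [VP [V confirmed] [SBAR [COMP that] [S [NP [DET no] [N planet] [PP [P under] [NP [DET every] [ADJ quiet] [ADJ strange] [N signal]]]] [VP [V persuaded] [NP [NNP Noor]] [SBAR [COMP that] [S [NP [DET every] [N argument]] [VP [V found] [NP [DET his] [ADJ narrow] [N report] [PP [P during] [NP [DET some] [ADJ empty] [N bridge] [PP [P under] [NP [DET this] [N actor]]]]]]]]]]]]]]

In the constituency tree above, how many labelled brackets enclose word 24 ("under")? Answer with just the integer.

Path from the root down to the word: S → VP → SBAR → S → VP → SBAR → S → VP → NP → PP → NP → PP → P. That is 13 enclosing brackets.

13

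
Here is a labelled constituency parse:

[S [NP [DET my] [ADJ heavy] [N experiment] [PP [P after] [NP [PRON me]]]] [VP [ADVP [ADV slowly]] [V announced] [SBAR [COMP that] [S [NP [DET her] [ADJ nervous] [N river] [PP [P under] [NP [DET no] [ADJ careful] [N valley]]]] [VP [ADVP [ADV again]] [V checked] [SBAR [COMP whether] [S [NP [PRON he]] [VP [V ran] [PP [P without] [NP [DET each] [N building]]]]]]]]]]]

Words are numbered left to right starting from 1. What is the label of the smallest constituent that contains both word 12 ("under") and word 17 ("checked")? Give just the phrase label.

The smallest bracket enclosing both words is [S her nervous river under no careful valley again checked whether he ran without each building], so the label is S.

S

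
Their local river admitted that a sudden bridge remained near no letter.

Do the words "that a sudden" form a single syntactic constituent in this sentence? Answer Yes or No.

No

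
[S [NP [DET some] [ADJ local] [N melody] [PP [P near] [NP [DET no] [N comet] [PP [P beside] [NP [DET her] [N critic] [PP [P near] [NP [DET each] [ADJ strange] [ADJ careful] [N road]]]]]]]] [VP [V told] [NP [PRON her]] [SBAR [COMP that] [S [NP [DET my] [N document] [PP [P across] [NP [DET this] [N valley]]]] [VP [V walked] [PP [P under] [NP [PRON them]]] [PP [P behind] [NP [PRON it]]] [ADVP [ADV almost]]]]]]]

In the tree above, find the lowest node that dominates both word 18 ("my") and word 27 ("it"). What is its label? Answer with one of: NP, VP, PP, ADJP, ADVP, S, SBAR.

S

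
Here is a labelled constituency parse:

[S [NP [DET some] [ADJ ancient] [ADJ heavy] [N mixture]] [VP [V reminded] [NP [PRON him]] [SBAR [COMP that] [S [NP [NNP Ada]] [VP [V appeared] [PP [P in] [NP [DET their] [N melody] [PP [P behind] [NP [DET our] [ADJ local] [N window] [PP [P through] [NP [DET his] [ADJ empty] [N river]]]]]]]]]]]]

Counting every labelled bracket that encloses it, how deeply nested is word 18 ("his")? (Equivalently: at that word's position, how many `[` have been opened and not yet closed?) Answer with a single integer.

12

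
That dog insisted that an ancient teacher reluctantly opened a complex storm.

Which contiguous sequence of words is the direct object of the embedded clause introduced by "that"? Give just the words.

a complex storm

"opened" heads the VP of the embedded clause introduced by "that", and "a complex storm" is its direct object.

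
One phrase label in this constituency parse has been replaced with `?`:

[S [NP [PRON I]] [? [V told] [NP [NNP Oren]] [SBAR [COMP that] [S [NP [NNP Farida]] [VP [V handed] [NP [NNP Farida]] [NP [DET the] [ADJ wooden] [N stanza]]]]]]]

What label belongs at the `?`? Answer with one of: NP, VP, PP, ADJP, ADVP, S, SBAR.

VP

The `?` node immediately contains: V 'told', NP, SBAR. That is the internal structure of a verb phrase, so the label is VP.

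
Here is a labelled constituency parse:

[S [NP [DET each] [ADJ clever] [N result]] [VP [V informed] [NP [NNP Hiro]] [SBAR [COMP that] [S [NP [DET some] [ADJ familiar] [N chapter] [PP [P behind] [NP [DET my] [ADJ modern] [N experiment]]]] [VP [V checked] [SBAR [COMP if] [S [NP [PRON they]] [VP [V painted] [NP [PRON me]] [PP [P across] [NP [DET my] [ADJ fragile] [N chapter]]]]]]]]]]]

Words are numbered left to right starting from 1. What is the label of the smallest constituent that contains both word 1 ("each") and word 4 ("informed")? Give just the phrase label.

S

Word 1 lies under S → NP → DET; word 4 lies under S → VP → V. The lowest shared node is the S.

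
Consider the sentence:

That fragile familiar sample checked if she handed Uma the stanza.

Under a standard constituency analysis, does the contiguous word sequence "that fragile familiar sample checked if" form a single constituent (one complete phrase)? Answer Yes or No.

The sequence begins inside the noun phrase "that fragile familiar sample" and ends inside the verb phrase "checked if she handed Uma the stanza"; it crosses a phrase boundary, so no single node in the tree spans exactly those words.

No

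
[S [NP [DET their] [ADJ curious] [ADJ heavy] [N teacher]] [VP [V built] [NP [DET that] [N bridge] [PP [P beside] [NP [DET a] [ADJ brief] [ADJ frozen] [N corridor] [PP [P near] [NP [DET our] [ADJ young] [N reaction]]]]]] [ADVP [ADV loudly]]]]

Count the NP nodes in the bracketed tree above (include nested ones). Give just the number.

Scanning left to right, an opening `[NP` appears at word positions 1, 6, 9, 14 — 4 in total.

4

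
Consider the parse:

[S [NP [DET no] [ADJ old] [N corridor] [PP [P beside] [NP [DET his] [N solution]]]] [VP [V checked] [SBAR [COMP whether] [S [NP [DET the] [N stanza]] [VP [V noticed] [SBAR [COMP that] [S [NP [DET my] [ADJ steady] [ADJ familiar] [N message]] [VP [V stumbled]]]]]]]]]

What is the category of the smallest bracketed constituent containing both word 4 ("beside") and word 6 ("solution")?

Word 4 lies under S → NP → PP → P; word 6 lies under S → NP → PP → NP → N. The lowest shared node is the PP.

PP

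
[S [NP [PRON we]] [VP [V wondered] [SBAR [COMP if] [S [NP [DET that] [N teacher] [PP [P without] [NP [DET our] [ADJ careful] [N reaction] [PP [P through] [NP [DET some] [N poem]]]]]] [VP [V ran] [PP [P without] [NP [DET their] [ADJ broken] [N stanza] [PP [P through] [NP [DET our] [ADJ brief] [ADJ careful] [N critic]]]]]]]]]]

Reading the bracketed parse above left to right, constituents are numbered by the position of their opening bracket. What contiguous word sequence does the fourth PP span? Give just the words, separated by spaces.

through our brief careful critic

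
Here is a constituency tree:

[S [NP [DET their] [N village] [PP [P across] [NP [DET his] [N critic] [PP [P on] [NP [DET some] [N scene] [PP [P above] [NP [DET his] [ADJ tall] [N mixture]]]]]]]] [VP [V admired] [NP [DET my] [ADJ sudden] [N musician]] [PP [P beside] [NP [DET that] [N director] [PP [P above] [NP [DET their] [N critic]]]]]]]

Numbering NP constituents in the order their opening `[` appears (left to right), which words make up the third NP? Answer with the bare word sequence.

some scene above his tall mixture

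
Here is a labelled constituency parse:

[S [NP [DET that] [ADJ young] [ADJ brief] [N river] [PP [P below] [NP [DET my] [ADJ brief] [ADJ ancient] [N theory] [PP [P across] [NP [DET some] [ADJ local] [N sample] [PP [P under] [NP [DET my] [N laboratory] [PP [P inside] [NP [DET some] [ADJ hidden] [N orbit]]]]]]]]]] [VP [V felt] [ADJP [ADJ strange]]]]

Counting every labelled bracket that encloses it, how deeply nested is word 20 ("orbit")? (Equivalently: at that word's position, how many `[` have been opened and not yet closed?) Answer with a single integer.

11

Counting open brackets not yet closed at "orbit": [S [NP [PP [NP [PP [NP [PP [NP [PP [NP [N = 11.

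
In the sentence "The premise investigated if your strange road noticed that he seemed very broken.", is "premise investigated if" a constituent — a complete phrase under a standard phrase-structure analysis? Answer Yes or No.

No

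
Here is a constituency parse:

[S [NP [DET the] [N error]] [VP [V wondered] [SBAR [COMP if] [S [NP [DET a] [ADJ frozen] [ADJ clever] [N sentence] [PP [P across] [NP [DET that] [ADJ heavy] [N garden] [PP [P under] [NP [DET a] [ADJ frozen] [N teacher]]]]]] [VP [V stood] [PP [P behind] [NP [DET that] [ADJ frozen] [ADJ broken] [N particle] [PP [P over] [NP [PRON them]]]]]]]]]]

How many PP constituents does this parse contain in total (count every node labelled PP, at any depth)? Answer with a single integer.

4

Scanning left to right, an opening `[PP` appears at word positions 9, 13, 18, 23 — 4 in total.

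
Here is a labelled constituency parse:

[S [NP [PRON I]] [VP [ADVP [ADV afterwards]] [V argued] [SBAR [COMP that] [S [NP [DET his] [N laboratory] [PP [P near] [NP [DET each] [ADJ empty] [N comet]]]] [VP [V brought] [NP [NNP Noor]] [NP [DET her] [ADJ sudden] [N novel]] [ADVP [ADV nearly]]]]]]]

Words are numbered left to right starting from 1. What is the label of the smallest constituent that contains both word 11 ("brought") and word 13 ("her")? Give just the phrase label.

VP

Word 11 lies under S → VP → SBAR → S → VP → V; word 13 lies under S → VP → SBAR → S → VP → NP → DET. The lowest shared node is the VP.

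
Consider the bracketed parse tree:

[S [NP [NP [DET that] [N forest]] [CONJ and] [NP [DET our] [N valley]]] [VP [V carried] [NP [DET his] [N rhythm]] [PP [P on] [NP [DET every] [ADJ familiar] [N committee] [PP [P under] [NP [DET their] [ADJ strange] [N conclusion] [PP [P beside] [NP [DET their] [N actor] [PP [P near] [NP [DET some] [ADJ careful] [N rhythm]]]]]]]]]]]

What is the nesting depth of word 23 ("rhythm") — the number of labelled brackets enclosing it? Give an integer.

11

Path from the root down to the word: S → VP → PP → NP → PP → NP → PP → NP → PP → NP → N. That is 11 enclosing brackets.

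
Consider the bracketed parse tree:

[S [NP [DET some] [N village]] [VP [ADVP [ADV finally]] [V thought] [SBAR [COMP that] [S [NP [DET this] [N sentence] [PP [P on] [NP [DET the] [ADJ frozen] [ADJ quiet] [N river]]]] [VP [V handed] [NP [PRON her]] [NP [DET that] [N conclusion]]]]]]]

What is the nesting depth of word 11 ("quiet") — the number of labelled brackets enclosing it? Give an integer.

8

Path from the root down to the word: S → VP → SBAR → S → NP → PP → NP → ADJ. That is 8 enclosing brackets.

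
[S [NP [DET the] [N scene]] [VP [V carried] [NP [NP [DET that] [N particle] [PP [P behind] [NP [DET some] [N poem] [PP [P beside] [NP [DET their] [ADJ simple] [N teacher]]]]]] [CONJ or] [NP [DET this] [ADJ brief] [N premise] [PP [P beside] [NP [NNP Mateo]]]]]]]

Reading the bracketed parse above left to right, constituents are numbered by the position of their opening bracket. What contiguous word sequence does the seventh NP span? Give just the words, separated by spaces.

Mateo

The NP opening brackets appear, in order, over: "the scene"; "that particle behind some poem beside their simple teacher or this brief premise beside Mateo"; "that particle behind some poem beside their simple teacher"; "some poem beside their simple teacher"; "their simple teacher"; "this brief premise beside Mateo"; "Mateo". The seventh one spans "Mateo".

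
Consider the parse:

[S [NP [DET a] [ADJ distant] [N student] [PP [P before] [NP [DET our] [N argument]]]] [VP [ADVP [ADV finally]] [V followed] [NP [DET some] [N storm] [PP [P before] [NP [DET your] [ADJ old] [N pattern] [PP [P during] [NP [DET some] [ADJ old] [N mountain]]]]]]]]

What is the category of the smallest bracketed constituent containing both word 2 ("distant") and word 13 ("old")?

S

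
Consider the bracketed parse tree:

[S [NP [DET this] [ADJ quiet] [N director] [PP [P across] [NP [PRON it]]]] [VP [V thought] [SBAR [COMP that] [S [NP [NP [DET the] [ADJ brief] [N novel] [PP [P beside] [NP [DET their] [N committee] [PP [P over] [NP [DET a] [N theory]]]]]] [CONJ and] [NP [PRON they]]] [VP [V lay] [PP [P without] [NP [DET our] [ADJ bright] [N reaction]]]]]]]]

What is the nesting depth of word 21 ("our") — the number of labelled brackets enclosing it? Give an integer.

8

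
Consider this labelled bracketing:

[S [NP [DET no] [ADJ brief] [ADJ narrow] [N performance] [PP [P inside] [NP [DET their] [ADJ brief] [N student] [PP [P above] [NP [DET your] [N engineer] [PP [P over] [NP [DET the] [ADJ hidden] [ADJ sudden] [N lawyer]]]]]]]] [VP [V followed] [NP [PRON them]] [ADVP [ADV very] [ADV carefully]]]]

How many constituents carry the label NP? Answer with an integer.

5

Scanning left to right, an opening `[NP` appears at word positions 1, 6, 10, 13, 18 — 5 in total.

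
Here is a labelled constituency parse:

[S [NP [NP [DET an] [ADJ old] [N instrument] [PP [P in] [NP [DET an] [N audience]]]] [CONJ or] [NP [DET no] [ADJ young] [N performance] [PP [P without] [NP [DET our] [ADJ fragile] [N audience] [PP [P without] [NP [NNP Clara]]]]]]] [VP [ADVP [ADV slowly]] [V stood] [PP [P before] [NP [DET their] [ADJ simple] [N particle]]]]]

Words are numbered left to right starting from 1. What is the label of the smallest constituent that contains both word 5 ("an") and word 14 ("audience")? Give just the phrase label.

NP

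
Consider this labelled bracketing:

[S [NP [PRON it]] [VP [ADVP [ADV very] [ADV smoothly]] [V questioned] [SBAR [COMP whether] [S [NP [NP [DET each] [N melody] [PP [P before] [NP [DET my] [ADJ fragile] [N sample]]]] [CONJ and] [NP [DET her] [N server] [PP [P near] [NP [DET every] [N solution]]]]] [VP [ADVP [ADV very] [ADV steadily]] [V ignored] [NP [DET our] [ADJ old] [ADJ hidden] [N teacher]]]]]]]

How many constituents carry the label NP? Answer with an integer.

7

The NP constituents are: [NP it]; [NP each melody before my fragile sample and her server near every solution]; [NP each melody before my fragile sample]; [NP my fragile sample]; [NP her server near every solution]; [NP every solution] …. Total: 7.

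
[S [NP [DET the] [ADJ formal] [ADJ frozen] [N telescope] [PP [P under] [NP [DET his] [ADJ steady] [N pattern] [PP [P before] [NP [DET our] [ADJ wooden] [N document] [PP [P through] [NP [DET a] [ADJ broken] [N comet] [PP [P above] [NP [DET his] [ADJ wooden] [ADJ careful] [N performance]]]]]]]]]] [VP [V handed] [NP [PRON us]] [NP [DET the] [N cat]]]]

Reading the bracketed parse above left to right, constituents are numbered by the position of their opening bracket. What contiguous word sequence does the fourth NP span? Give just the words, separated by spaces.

a broken comet above his wooden careful performance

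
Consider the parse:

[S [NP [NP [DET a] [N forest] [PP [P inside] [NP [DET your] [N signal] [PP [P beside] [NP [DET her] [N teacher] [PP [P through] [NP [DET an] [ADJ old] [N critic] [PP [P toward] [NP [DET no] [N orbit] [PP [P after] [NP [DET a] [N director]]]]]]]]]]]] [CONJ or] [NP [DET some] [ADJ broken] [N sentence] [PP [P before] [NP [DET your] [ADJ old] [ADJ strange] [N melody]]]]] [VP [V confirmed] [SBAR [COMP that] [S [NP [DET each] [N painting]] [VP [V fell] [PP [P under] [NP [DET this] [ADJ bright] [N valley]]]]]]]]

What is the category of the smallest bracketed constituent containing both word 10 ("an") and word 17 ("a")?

NP

Word 10 lies under S → NP → NP → PP → NP → PP → NP → PP → NP → DET; word 17 lies under S → NP → NP → PP → NP → PP → NP → PP → NP → PP → NP → PP → NP → DET. The lowest shared node is the NP.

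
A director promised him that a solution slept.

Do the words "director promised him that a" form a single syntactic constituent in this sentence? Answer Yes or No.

No

The sequence begins inside the noun phrase "a director" and ends inside the verb phrase "promised him that a solution slept"; it crosses a phrase boundary, so no single node in the tree spans exactly those words.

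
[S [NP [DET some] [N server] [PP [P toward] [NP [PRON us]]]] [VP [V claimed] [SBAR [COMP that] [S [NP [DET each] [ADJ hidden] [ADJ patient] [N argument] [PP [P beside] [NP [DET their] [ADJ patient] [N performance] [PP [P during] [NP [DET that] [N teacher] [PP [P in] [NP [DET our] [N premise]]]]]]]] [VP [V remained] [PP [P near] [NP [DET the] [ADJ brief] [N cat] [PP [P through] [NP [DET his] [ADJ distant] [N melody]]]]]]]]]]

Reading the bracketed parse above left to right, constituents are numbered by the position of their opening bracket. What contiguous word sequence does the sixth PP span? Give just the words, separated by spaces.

In left-to-right order the PP constituents are "toward us"; "beside their patient performance during that teacher in our premise"; "during that teacher in our premise"; "in our premise"; "near the brief cat through his distant melody"; "through his distant melody". Number 6 is "through his distant melody".

through his distant melody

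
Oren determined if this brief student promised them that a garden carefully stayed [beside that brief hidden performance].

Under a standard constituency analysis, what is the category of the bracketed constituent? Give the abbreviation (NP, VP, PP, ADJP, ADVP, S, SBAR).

The span is built around the preposition "beside" — a prepositional phrase (PP).

PP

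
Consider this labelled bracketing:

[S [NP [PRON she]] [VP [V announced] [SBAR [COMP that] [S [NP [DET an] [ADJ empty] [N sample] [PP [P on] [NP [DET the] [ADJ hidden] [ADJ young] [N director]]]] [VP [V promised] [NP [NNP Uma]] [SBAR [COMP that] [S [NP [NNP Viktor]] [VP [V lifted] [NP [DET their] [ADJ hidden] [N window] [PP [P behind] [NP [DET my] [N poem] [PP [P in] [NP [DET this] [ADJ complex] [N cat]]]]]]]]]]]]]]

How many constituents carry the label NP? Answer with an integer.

8

Scanning left to right, an opening `[NP` appears at word positions 1, 4, 8, 13, 15, 17, 21, 24 — 8 in total.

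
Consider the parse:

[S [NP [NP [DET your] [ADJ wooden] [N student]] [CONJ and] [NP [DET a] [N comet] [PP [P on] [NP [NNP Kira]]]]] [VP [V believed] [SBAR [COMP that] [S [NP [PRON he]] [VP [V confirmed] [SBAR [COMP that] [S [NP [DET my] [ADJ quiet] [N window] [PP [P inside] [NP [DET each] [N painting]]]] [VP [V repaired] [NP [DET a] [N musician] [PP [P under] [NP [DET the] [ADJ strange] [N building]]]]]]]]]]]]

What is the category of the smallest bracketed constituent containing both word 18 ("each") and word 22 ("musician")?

S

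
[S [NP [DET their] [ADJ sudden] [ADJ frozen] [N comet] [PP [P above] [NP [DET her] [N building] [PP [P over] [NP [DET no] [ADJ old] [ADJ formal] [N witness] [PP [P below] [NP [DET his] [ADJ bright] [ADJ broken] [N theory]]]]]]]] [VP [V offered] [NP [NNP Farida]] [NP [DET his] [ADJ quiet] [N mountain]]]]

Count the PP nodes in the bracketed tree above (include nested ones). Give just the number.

3

Scanning left to right, an opening `[PP` appears at word positions 5, 8, 13 — 3 in total.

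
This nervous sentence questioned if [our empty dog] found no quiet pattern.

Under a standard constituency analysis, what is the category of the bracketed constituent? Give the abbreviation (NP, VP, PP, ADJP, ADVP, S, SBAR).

NP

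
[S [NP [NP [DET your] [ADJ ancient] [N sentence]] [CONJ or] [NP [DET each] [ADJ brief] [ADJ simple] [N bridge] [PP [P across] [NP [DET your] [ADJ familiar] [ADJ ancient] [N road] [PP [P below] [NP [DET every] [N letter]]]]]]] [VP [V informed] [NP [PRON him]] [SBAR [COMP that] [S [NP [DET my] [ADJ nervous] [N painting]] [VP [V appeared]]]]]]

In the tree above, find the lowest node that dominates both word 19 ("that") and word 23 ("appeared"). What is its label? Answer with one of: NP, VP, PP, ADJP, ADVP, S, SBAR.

SBAR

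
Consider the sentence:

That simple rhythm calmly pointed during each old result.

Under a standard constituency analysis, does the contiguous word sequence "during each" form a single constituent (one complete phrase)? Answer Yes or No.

"during" belongs to the preposition "during" while "each" belongs to the noun phrase "each old result"; a span that runs across that boundary is not a single phrase.

No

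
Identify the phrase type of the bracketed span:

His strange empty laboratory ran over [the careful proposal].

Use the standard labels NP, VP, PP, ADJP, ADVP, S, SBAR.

"proposal" is the head of the bracketed span, so the span is a noun phrase: NP.

NP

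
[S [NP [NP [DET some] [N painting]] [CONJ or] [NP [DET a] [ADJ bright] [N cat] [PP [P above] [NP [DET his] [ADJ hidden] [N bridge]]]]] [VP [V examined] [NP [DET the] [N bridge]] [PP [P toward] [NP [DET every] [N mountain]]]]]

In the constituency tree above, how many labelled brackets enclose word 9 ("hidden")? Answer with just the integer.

6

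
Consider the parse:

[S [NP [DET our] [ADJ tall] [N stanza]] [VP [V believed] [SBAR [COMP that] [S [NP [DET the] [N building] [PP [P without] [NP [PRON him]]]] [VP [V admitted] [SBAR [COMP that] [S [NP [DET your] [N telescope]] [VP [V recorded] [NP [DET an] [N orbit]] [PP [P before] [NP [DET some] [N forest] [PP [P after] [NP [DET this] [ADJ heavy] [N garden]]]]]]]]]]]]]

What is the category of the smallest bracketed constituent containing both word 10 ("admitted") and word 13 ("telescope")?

Both words fall inside [VP admitted that your telescope recorded an orbit before some forest after this heavy garden] (words 10–23), and no smaller constituent contains them both. Label: VP.

VP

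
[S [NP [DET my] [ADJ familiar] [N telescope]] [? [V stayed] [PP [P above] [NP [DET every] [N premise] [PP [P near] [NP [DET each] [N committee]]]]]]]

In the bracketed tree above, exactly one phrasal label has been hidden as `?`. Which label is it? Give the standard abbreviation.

VP

A constituent whose immediate children are V 'stayed', PP is a verb phrase: VP.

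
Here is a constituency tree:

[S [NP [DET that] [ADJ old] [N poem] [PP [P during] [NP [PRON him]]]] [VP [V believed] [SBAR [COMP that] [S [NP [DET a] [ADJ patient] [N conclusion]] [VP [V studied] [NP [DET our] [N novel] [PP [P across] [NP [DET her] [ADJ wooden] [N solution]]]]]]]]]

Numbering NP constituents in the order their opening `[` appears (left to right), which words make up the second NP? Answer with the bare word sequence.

Opening `[NP` markers occur at word positions 1, 5, 8, 12, 15; the second of these opens the constituent [NP him].

him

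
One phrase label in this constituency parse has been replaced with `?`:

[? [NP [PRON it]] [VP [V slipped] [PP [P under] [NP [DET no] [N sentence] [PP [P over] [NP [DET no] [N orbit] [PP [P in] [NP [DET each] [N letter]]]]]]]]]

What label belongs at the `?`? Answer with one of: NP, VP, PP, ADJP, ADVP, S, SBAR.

S

A constituent whose immediate children are NP, VP is a clause: S.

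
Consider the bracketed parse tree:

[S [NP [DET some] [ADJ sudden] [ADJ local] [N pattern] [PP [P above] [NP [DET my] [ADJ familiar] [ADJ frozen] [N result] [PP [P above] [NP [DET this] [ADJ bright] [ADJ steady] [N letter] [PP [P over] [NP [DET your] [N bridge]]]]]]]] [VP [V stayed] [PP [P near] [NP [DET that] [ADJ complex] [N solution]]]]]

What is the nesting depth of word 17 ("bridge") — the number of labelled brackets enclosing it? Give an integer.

9

Path from the root down to the word: S → NP → PP → NP → PP → NP → PP → NP → N. That is 9 enclosing brackets.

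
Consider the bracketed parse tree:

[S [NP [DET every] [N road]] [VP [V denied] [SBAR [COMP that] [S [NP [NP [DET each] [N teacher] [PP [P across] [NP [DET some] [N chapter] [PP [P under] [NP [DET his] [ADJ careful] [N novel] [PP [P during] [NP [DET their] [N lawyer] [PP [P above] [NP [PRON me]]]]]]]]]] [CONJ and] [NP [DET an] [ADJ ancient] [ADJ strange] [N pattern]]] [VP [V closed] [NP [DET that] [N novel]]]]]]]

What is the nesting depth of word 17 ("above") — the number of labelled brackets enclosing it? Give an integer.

14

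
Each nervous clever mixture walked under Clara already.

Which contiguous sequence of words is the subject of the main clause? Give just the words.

each nervous clever mixture

"each nervous clever mixture" is the NP that combines with the VP headed by "walked" to form the main clause — the subject.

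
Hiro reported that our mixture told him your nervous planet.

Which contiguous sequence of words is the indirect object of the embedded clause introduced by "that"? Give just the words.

"told" heads the VP of the embedded clause introduced by "that", and "him" is its indirect object.

him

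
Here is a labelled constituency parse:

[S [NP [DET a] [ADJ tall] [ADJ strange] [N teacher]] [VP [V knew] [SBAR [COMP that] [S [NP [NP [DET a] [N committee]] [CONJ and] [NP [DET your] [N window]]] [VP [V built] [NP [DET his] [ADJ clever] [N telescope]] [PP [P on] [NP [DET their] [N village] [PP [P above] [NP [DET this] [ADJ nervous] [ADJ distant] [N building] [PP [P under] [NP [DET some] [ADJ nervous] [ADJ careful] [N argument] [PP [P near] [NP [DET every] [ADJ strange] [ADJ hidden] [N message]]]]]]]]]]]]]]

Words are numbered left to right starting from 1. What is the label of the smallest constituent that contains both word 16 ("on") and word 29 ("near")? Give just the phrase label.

PP

Both words fall inside [PP on their village above this nervous distant building under some nervous careful argument near every strange hidden message] (words 16–33), and no smaller constituent contains them both. Label: PP.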